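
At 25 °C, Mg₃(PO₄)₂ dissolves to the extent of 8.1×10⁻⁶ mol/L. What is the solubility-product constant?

Ksp = 3.8×10⁻²⁴

Mg₃(PO₄)₂(s) ⇌ 3 Mg²⁺(aq) + 2 PO₄³⁻(aq)
For each mole of Mg₃(PO₄)₂ that dissolves per liter, [Mg²⁺] = 3s and [PO₄³⁻] = 2s; let s denote this solubility.
Ksp = [Mg²⁺]^3[PO₄³⁻]^2 = (3s)^3 · (2s)^2 = 108s^5
Ksp = 108 × (8.1×10⁻⁶)^5 = 3.8×10⁻²⁴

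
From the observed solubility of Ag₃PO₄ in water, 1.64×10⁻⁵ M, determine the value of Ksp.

Ag₃PO₄(s) ⇌ 3 Ag⁺(aq) + PO₄³⁻(aq)
If s mol/L of Ag₃PO₄ dissolves, [Ag⁺] = 3s and [PO₄³⁻] = s.
Ksp = [Ag⁺]^3[PO₄³⁻] = (3s)^3 · s = 27s^4
Ksp = 27 × (1.64×10⁻⁵)^4 = 1.95×10⁻¹⁸

Ksp = 1.95×10⁻¹⁸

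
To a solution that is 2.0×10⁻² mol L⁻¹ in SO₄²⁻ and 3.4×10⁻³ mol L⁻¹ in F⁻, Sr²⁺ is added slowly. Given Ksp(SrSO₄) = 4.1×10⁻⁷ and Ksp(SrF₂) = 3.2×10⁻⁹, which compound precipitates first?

The threshold for precipitation is Q = Ksp.
For SrSO₄: [Sr²⁺] = (Ksp/[SO₄²⁻]) = 2.1×10⁻⁵ mol L⁻¹
For SrF₂: [Sr²⁺] = (Ksp/[F⁻]^2) = 2.8×10⁻⁴ mol L⁻¹
The smaller threshold [Sr²⁺] is reached first, so SrSO₄ precipitates first.

SrSO₄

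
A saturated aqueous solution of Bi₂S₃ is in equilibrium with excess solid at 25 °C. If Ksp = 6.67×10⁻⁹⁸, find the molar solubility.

1.44×10⁻²⁰ M

Bi₂S₃(s) ⇌ 2 Bi³⁺(aq) + 3 S²⁻(aq)
If s mol/L of Bi₂S₃ dissolves, [Bi³⁺] = 2s and [S²⁻] = 3s.
Ksp = [Bi³⁺]^2[S²⁻]^3 = (2s)^2 · (3s)^3 = 108s^5
108s^5 = 6.67×10⁻⁹⁸  ⇒  s^5 = 6.18×10⁻¹⁰⁰
Taking the 5th root, s = 1.44×10⁻²⁰ mol/L.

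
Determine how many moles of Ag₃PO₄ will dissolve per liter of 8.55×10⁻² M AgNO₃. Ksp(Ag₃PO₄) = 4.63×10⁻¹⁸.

Ag₃PO₄(s) ⇌ 3 Ag⁺(aq) + PO₄³⁻(aq)
The solution already contains Ag⁺ at 8.55×10⁻² M. Let s be the molar solubility of Ag₃PO₄.
[Ag⁺] ≈ 8.55×10⁻² M (common ion dominates); [PO₄³⁻] = s.
Ksp = [Ag⁺]^3[PO₄³⁻] = (8.55×10⁻²)^3s
s = 4.63×10⁻¹⁸ / (8.55×10⁻²)^3 = 7.41×10⁻¹⁵
s = 7.41×10⁻¹⁵ M

7.41×10⁻¹⁵ M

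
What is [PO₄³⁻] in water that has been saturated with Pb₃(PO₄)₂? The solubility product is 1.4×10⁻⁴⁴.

Pb₃(PO₄)₂(s) ⇌ 3 Pb²⁺(aq) + 2 PO₄³⁻(aq)
If s mol/L of Pb₃(PO₄)₂ dissolves, [Pb²⁺] = 3s and [PO₄³⁻] = 2s.
Ksp = [Pb²⁺]^3[PO₄³⁻]^2 = (3s)^3 · (2s)^2 = 108s^5 = 1.4×10⁻⁴⁴
s = 6.6×10⁻¹⁰ mol/L
[PO₄³⁻] = 2s = 1.3×10⁻⁹ mol/L

1.3×10⁻⁹ M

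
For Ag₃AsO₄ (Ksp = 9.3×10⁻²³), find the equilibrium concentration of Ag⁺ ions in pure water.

4.1×10⁻⁶ M

Ag₃AsO₄(s) ⇌ 3 Ag⁺(aq) + AsO₄³⁻(aq)
Call the molar solubility s, so that [Ag⁺] = 3s and [AsO₄³⁻] = s.
Ksp = [Ag⁺]^3[AsO₄³⁻] = (3s)^3 · s = 27s^4 = 9.3×10⁻²³
s = 1.4×10⁻⁶ mol/L
[Ag⁺] = 3s = 4.1×10⁻⁶ mol/L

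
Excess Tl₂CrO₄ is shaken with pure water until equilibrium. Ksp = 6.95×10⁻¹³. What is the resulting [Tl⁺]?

Tl₂CrO₄(s) ⇌ 2 Tl⁺(aq) + CrO₄²⁻(aq)
Call the molar solubility s, so that [Tl⁺] = 2s and [CrO₄²⁻] = s.
Ksp = [Tl⁺]^2[CrO₄²⁻] = (2s)^2 · s = 4s^3 = 6.95×10⁻¹³
s = 5.58×10⁻⁵ mol L⁻¹
[Tl⁺] = 2s = 1.12×10⁻⁴ mol L⁻¹

1.12×10⁻⁴ M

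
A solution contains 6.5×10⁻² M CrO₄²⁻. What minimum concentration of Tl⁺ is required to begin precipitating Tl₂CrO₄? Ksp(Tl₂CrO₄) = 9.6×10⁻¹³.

Precipitation begins when Q = Ksp.
Tl₂CrO₄(s) ⇌ 2 Tl⁺(aq) + CrO₄²⁻(aq)
Ksp = [Tl⁺]^2[CrO₄²⁻] = [Tl⁺]^2(6.5×10⁻²)
[Tl⁺]^2 = 9.6×10⁻¹³ / (6.5×10⁻²) = 1.5×10⁻¹¹
[Tl⁺] = 3.8×10⁻⁶ M

3.8×10⁻⁶ M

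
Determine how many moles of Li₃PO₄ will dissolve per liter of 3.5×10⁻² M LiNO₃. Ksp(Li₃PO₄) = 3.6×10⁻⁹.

8.4×10⁻⁵ M

Li₃PO₄(s) ⇌ 3 Li⁺(aq) + PO₄³⁻(aq)
The solution already contains Li⁺ at 3.5×10⁻² M. Let s be the molar solubility of Li₃PO₄.
[Li⁺] ≈ 3.5×10⁻² M (common ion dominates); [PO₄³⁻] = s.
Ksp = [Li⁺]^3[PO₄³⁻] = (3.5×10⁻²)^3s
s = 3.6×10⁻⁹ / (3.5×10⁻²)^3 = 8.4×10⁻⁵
s = 8.4×10⁻⁵ M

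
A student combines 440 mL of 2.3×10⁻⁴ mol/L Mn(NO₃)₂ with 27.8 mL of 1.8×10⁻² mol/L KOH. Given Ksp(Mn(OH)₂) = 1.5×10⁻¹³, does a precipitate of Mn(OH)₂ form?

Yes

After mixing, V = 440 mL + 27.8 mL = 467.8 mL.
[Mn²⁺] = (2.3×10⁻⁴)(440)/467.8 = 2.2×10⁻⁴ mol/L
[OH⁻] = (1.8×10⁻²)(27.8)/467.8 = 1.1×10⁻³ mol/L
Q = [Mn²⁺][OH⁻]^2 = 2.5×10⁻¹⁰
Since Q (2.5×10⁻¹⁰) exceeds Ksp (1.5×10⁻¹³), Mn(OH)₂ will precipitate.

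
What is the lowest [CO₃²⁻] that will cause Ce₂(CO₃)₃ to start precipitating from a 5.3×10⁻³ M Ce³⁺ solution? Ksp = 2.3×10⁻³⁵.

9.4×10⁻¹¹ M

A salt starts to precipitate once the ion product Q reaches its Ksp.
Ce₂(CO₃)₃(s) ⇌ 2 Ce³⁺(aq) + 3 CO₃²⁻(aq)
Ksp = [Ce³⁺]^2[CO₃²⁻]^3 = [CO₃²⁻]^3(5.3×10⁻³)^2
[CO₃²⁻]^3 = 2.3×10⁻³⁵ / (5.3×10⁻³)^2 = 8.2×10⁻³¹
[CO₃²⁻] = 9.4×10⁻¹¹ M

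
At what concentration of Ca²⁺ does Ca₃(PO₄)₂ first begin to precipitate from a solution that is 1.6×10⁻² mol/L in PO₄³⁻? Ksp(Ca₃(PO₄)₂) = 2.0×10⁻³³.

Precipitation of each salt begins when its ion product equals Ksp.
Ca₃(PO₄)₂(s) ⇌ 3 Ca²⁺(aq) + 2 PO₄³⁻(aq)
Ksp = [Ca²⁺]^3[PO₄³⁻]^2 = [Ca²⁺]^3(1.6×10⁻²)^2
[Ca²⁺]^3 = 2.0×10⁻³³ / (1.6×10⁻²)^2 = 7.8×10⁻³⁰
[Ca²⁺] = 2.0×10⁻¹⁰ mol/L

2.0×10⁻¹⁰ M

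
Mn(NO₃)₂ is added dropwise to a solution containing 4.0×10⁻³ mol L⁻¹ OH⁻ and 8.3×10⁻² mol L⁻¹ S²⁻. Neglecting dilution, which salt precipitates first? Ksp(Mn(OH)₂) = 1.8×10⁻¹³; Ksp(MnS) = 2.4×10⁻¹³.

MnS

Precipitation of each salt begins when its ion product equals Ksp.
For Mn(OH)₂: [Mn²⁺] = (Ksp/[OH⁻]^2) = 1.1×10⁻⁸ mol L⁻¹
For MnS: [Mn²⁺] = (Ksp/[S²⁻]) = 2.9×10⁻¹² mol L⁻¹
The smaller threshold [Mn²⁺] is reached first, so MnS precipitates first.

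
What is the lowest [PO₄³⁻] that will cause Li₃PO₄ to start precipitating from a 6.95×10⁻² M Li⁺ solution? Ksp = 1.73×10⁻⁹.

5.15×10⁻⁶ M

Precipitation of each salt begins when its ion product equals Ksp.
Li₃PO₄(s) ⇌ 3 Li⁺(aq) + PO₄³⁻(aq)
Ksp = [Li⁺]^3[PO₄³⁻] = [PO₄³⁻](6.95×10⁻²)^3
[PO₄³⁻] = 1.73×10⁻⁹ / (6.95×10⁻²)^3 = 5.15×10⁻⁶
[PO₄³⁻] = 5.15×10⁻⁶ M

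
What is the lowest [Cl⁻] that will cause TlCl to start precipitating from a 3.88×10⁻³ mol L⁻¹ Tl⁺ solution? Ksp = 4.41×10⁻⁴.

0.114 M

Precipitation of each salt begins when its ion product equals Ksp.
TlCl(s) ⇌ Tl⁺(aq) + Cl⁻(aq)
Ksp = [Tl⁺][Cl⁻] = [Cl⁻](3.88×10⁻³)
[Cl⁻] = 4.41×10⁻⁴ / (3.88×10⁻³) = 0.114
[Cl⁻] = 0.114 mol L⁻¹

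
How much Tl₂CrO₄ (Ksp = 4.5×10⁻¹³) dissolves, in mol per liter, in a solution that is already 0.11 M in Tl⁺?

Tl₂CrO₄(s) ⇌ 2 Tl⁺(aq) + CrO₄²⁻(aq)
The solution already contains Tl⁺ at 0.11 M. Let s be the molar solubility of Tl₂CrO₄.
[Tl⁺] ≈ 0.11 M (common ion dominates); [CrO₄²⁻] = s.
Ksp = [Tl⁺]^2[CrO₄²⁻] = (0.11)^2s
s = 4.5×10⁻¹³ / (0.11)^2 = 3.7×10⁻¹¹
s = 3.7×10⁻¹¹ M

3.7×10⁻¹¹ M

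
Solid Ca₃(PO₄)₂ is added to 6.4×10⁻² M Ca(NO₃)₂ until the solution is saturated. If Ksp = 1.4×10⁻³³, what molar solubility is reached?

1.2×10⁻¹⁵ M

Ca₃(PO₄)₂(s) ⇌ 3 Ca²⁺(aq) + 2 PO₄³⁻(aq)
Let s be the solubility of Ca₃(PO₄)₂ here. The common ion gives [Ca²⁺] ≈ 6.4×10⁻² M, and [PO₄³⁻] = 2s.
Ksp = [Ca²⁺]^3[PO₄³⁻]^2 = (6.4×10⁻²)^3(2s)^2
(2s)^2 = 1.4×10⁻³³ / (6.4×10⁻²)^3 = 5.3×10⁻³⁰
s = 1.2×10⁻¹⁵ M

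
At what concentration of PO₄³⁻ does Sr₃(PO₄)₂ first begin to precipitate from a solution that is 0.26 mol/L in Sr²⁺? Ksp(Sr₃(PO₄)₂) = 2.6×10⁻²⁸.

Each salt precipitates once Q = Ksp for that salt.
Sr₃(PO₄)₂(s) ⇌ 3 Sr²⁺(aq) + 2 PO₄³⁻(aq)
Ksp = [Sr²⁺]^3[PO₄³⁻]^2 = [PO₄³⁻]^2(0.26)^3
[PO₄³⁻]^2 = 2.6×10⁻²⁸ / (0.26)^3 = 1.5×10⁻²⁶
[PO₄³⁻] = 1.2×10⁻¹³ mol/L

1.2×10⁻¹³ M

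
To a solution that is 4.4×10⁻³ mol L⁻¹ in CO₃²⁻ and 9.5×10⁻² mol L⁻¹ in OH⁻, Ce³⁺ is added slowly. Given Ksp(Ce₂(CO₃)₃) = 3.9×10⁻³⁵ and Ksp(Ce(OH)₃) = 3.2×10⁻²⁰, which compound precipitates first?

The threshold for precipitation is Q = Ksp.
For Ce₂(CO₃)₃: [Ce³⁺] = (Ksp/[CO₃²⁻]^3)^(1/2) = 2.1×10⁻¹⁴ mol L⁻¹
For Ce(OH)₃: [Ce³⁺] = (Ksp/[OH⁻]^3) = 3.7×10⁻¹⁷ mol L⁻¹
Since Ce(OH)₃ needs less Ce³⁺ to reach saturation, it precipitates first.

Ce(OH)₃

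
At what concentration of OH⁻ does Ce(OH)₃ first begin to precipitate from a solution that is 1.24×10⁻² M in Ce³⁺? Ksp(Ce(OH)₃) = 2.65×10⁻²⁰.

1.29×10⁻⁶ M

Precipitation of each salt begins when its ion product equals Ksp.
Ce(OH)₃(s) ⇌ Ce³⁺(aq) + 3 OH⁻(aq)
Ksp = [Ce³⁺][OH⁻]^3 = [OH⁻]^3(1.24×10⁻²)
[OH⁻]^3 = 2.65×10⁻²⁰ / (1.24×10⁻²) = 2.14×10⁻¹⁸
[OH⁻] = 1.29×10⁻⁶ M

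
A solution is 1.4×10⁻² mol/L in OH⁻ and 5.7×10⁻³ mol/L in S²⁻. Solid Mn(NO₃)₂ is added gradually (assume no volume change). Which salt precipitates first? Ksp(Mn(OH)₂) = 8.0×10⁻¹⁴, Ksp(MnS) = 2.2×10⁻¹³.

MnS

The threshold for precipitation is Q = Ksp.
For Mn(OH)₂: [Mn²⁺] = (Ksp/[OH⁻]^2) = 4.1×10⁻¹⁰ mol/L
For MnS: [Mn²⁺] = (Ksp/[S²⁻]) = 3.9×10⁻¹¹ mol/L
MnS requires the lower [Mn²⁺], so it precipitates first.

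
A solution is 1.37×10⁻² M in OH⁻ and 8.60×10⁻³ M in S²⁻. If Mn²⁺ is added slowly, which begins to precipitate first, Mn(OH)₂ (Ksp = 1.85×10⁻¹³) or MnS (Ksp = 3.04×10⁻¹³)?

MnS

A salt starts to precipitate once the ion product Q reaches its Ksp.
For Mn(OH)₂: [Mn²⁺] = (Ksp/[OH⁻]^2) = 9.86×10⁻¹⁰ M
For MnS: [Mn²⁺] = (Ksp/[S²⁻]) = 3.53×10⁻¹¹ M
MnS requires the lower [Mn²⁺], so it precipitates first.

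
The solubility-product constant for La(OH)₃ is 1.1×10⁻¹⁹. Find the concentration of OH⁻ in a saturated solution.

2.4×10⁻⁵ M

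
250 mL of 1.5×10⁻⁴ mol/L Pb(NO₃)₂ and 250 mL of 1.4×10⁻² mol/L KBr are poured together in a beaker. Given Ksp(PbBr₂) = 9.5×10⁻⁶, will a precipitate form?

After mixing, V = 250 mL + 250 mL = 500 mL.
[Pb²⁺] = (1.5×10⁻⁴)(250)/500 = 7.5×10⁻⁵ mol/L
[Br⁻] = (1.4×10⁻²)(250)/500 = 7.0×10⁻³ mol/L
Q = [Pb²⁺][Br⁻]^2 = 3.7×10⁻⁹
Q < Ksp (3.7×10⁻⁹ vs 9.5×10⁻⁶); the solution remains unsaturated and no precipitate forms.

No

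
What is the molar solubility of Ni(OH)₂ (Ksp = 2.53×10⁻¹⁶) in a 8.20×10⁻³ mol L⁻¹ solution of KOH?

3.76×10⁻¹² M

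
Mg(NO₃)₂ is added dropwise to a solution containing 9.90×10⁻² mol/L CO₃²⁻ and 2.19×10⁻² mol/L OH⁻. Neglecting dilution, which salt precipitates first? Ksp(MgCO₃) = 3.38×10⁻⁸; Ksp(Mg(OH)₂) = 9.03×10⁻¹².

Mg(OH)₂

Each salt precipitates once Q = Ksp for that salt.
For MgCO₃: [Mg²⁺] = (Ksp/[CO₃²⁻]) = 3.41×10⁻⁷ mol/L
For Mg(OH)₂: [Mg²⁺] = (Ksp/[OH⁻]^2) = 1.88×10⁻⁸ mol/L
The smaller threshold [Mg²⁺] is reached first, so Mg(OH)₂ precipitates first.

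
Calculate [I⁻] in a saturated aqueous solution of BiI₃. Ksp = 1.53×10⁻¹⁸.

4.63×10⁻⁵ M

BiI₃(s) ⇌ Bi³⁺(aq) + 3 I⁻(aq)
Let s be the molar solubility. Then [Bi³⁺] = s and [I⁻] = 3s.
Ksp = [Bi³⁺][I⁻]^3 = s · (3s)^3 = 27s^4 = 1.53×10⁻¹⁸
s = 1.54×10⁻⁵ mol L⁻¹
[I⁻] = 3s = 4.63×10⁻⁵ mol L⁻¹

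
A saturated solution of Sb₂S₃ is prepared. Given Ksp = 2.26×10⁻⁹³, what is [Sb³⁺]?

Sb₂S₃(s) ⇌ 2 Sb³⁺(aq) + 3 S²⁻(aq)
Let s be the molar solubility. Then [Sb³⁺] = 2s and [S²⁻] = 3s.
Ksp = [Sb³⁺]^2[S²⁻]^3 = (2s)^2 · (3s)^3 = 108s^5 = 2.26×10⁻⁹³
s = 1.16×10⁻¹⁹ mol L⁻¹
[Sb³⁺] = 2s = 2.32×10⁻¹⁹ mol L⁻¹

2.32×10⁻¹⁹ M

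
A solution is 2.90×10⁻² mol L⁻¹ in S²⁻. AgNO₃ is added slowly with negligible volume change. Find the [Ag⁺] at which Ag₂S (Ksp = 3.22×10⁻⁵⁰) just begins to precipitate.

Each salt precipitates once Q = Ksp for that salt.
Ag₂S(s) ⇌ 2 Ag⁺(aq) + S²⁻(aq)
Ksp = [Ag⁺]^2[S²⁻] = [Ag⁺]^2(2.90×10⁻²)
[Ag⁺]^2 = 3.22×10⁻⁵⁰ / (2.90×10⁻²) = 1.11×10⁻⁴⁸
[Ag⁺] = 1.05×10⁻²⁴ mol L⁻¹

1.05×10⁻²⁴ M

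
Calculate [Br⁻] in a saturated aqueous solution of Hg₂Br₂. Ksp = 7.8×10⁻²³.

5.4×10⁻⁸ M

Hg₂Br₂(s) ⇌ Hg₂²⁺(aq) + 2 Br⁻(aq)
With molar solubility s: [Hg₂²⁺] = s, [Br⁻] = 2s.
Ksp = [Hg₂²⁺][Br⁻]^2 = s · (2s)^2 = 4s^3 = 7.8×10⁻²³
s = 2.7×10⁻⁸ M
[Br⁻] = 2s = 5.4×10⁻⁸ M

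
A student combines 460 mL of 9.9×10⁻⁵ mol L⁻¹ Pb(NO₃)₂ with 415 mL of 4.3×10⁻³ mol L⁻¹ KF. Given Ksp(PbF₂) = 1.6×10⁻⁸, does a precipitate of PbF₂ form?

Total volume after mixing = 460 + 415 = 875 mL.
[Pb²⁺] = (9.9×10⁻⁵)(460)/875 = 5.2×10⁻⁵ mol L⁻¹
[F⁻] = (4.3×10⁻³)(415)/875 = 2.0×10⁻³ mol L⁻¹
Q = [Pb²⁺][F⁻]^2 = 2.2×10⁻¹⁰
Q < Ksp (2.2×10⁻¹⁰ vs 1.6×10⁻⁸); the solution remains unsaturated and no precipitate forms.

No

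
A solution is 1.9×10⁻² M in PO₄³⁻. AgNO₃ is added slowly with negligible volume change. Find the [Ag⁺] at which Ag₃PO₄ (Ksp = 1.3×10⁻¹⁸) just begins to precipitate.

4.1×10⁻⁶ M

Precipitation of each salt begins when its ion product equals Ksp.
Ag₃PO₄(s) ⇌ 3 Ag⁺(aq) + PO₄³⁻(aq)
Ksp = [Ag⁺]^3[PO₄³⁻] = [Ag⁺]^3(1.9×10⁻²)
[Ag⁺]^3 = 1.3×10⁻¹⁸ / (1.9×10⁻²) = 6.8×10⁻¹⁷
[Ag⁺] = 4.1×10⁻⁶ M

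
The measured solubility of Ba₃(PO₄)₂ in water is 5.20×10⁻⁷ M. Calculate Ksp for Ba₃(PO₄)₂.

Ba₃(PO₄)₂(s) ⇌ 3 Ba²⁺(aq) + 2 PO₄³⁻(aq)
With molar solubility s: [Ba²⁺] = 3s, [PO₄³⁻] = 2s.
Ksp = [Ba²⁺]^3[PO₄³⁻]^2 = (3s)^3 · (2s)^2 = 108s^5
Ksp = 108 × (5.20×10⁻⁷)^5 = 4.11×10⁻³⁰

Ksp = 4.11×10⁻³⁰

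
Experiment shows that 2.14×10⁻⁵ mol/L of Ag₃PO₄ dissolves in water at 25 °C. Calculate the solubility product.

Ksp = 5.66×10⁻¹⁸

Ag₃PO₄(s) ⇌ 3 Ag⁺(aq) + PO₄³⁻(aq)
Call the molar solubility s, so that [Ag⁺] = 3s and [PO₄³⁻] = s.
Ksp = [Ag⁺]^3[PO₄³⁻] = (3s)^3 · s = 27s^4
Ksp = 27 × (2.14×10⁻⁵)^4 = 5.66×10⁻¹⁸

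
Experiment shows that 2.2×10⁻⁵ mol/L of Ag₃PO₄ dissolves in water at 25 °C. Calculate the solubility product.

Ag₃PO₄(s) ⇌ 3 Ag⁺(aq) + PO₄³⁻(aq)
Call the molar solubility s, so that [Ag⁺] = 3s and [PO₄³⁻] = s.
Ksp = [Ag⁺]^3[PO₄³⁻] = (3s)^3 · s = 27s^4
Ksp = 27 × (2.2×10⁻⁵)^4 = 6.3×10⁻¹⁸

Ksp = 6.3×10⁻¹⁸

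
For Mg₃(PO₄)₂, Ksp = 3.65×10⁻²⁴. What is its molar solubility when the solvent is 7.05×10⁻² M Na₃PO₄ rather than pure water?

Mg₃(PO₄)₂(s) ⇌ 3 Mg²⁺(aq) + 2 PO₄³⁻(aq)
With PO₄³⁻ already at 7.05×10⁻² M and s small, take [PO₄³⁻] ≈ 7.05×10⁻² M and [Mg²⁺] = 3s.
Ksp = [Mg²⁺]^3[PO₄³⁻]^2 = (3s)^3(7.05×10⁻²)^2
(3s)^3 = 3.65×10⁻²⁴ / (7.05×10⁻²)^2 = 7.34×10⁻²²
s = 3.01×10⁻⁸ M

3.01×10⁻⁸ M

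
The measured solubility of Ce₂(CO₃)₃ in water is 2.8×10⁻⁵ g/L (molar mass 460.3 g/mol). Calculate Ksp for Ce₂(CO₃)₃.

s = (2.8×10⁻⁵ g L⁻¹)/(460.3 g mol⁻¹) = 6.083×10⁻⁸ M
Ce₂(CO₃)₃(s) ⇌ 2 Ce³⁺(aq) + 3 CO₃²⁻(aq)
Call the molar solubility s, so that [Ce³⁺] = 2s and [CO₃²⁻] = 3s.
Ksp = [Ce³⁺]^2[CO₃²⁻]^3 = (2s)^2 · (3s)^3 = 108s^5
Ksp = 108 × (6.083×10⁻⁸)^5 = 9.0×10⁻³⁵

Ksp = 9.0×10⁻³⁵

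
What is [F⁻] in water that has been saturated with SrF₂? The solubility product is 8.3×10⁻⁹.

2.6×10⁻³ M

SrF₂(s) ⇌ Sr²⁺(aq) + 2 F⁻(aq)
For each mole of SrF₂ that dissolves per liter, [Sr²⁺] = s and [F⁻] = 2s; let s denote this solubility.
Ksp = [Sr²⁺][F⁻]^2 = s · (2s)^2 = 4s^3 = 8.3×10⁻⁹
s = 1.3×10⁻³ M
[F⁻] = 2s = 2.6×10⁻³ M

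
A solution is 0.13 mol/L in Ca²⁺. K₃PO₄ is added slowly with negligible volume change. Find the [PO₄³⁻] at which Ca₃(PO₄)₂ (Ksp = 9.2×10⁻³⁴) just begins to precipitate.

6.5×10⁻¹⁶ M

The threshold for precipitation is Q = Ksp.
Ca₃(PO₄)₂(s) ⇌ 3 Ca²⁺(aq) + 2 PO₄³⁻(aq)
Ksp = [Ca²⁺]^3[PO₄³⁻]^2 = [PO₄³⁻]^2(0.13)^3
[PO₄³⁻]^2 = 9.2×10⁻³⁴ / (0.13)^3 = 4.2×10⁻³¹
[PO₄³⁻] = 6.5×10⁻¹⁶ mol/L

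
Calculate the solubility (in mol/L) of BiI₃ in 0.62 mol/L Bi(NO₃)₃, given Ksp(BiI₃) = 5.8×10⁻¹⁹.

BiI₃(s) ⇌ Bi³⁺(aq) + 3 I⁻(aq)
Let s be the solubility of BiI₃ here. The common ion gives [Bi³⁺] ≈ 0.62 mol/L, and [I⁻] = 3s.
Ksp = [Bi³⁺][I⁻]^3 = (0.62)(3s)^3
(3s)^3 = 5.8×10⁻¹⁹ / (0.62) = 9.4×10⁻¹⁹
s = 3.3×10⁻⁷ mol/L

3.3×10⁻⁷ M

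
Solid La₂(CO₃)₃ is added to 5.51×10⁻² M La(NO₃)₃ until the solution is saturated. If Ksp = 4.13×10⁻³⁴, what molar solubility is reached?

1.71×10⁻¹¹ M

La₂(CO₃)₃(s) ⇌ 2 La³⁺(aq) + 3 CO₃²⁻(aq)
The solution already contains La³⁺ at 5.51×10⁻² M. Let s be the molar solubility of La₂(CO₃)₃.
[La³⁺] ≈ 5.51×10⁻² M (common ion dominates); [CO₃²⁻] = 3s.
Ksp = [La³⁺]^2[CO₃²⁻]^3 = (5.51×10⁻²)^2(3s)^3
(3s)^3 = 4.13×10⁻³⁴ / (5.51×10⁻²)^2 = 1.36×10⁻³¹
s = 1.71×10⁻¹¹ M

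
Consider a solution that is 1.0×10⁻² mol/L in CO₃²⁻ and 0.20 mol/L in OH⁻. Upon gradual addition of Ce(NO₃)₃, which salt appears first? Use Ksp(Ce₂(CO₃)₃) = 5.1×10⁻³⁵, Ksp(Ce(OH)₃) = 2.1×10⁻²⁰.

Each salt precipitates once Q = Ksp for that salt.
For Ce₂(CO₃)₃: [Ce³⁺] = (Ksp/[CO₃²⁻]^3)^(1/2) = 7.1×10⁻¹⁵ mol/L
For Ce(OH)₃: [Ce³⁺] = (Ksp/[OH⁻]^3) = 2.6×10⁻¹⁸ mol/L
Since Ce(OH)₃ needs less Ce³⁺ to reach saturation, it precipitates first.

Ce(OH)₃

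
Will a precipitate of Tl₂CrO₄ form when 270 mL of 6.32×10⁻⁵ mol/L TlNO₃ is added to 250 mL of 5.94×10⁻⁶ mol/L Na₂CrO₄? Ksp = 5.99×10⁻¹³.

After mixing, V = 270 mL + 250 mL = 520 mL.
[Tl⁺] = (6.32×10⁻⁵)(270)/520 = 3.28×10⁻⁵ mol/L
[CrO₄²⁻] = (5.94×10⁻⁶)(250)/520 = 2.86×10⁻⁶ mol/L
Q = [Tl⁺]^2[CrO₄²⁻] = 3.08×10⁻¹⁵
Q < Ksp (3.08×10⁻¹⁵ vs 5.99×10⁻¹³); the solution remains unsaturated and no precipitate forms.

No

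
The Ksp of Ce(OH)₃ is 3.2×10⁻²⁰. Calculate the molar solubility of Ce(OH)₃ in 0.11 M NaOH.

Ce(OH)₃(s) ⇌ Ce³⁺(aq) + 3 OH⁻(aq)
OH⁻ is already present at 0.11 M. If s mol/L of Ce(OH)₃ dissolves, [Ce³⁺] = s while [OH⁻] ≈ 0.11 M.
Ksp = [Ce³⁺][OH⁻]^3 = s(0.11)^3
s = 3.2×10⁻²⁰ / (0.11)^3 = 2.4×10⁻¹⁷
s = 2.4×10⁻¹⁷ M

2.4×10⁻¹⁷ M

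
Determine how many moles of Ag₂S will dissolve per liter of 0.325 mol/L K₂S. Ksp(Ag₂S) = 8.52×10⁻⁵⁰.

2.56×10⁻²⁵ M

Ag₂S(s) ⇌ 2 Ag⁺(aq) + S²⁻(aq)
Let s be the solubility of Ag₂S here. The common ion gives [S²⁻] ≈ 0.325 mol/L, and [Ag⁺] = 2s.
Ksp = [Ag⁺]^2[S²⁻] = (2s)^2(0.325)
(2s)^2 = 8.52×10⁻⁵⁰ / (0.325) = 2.62×10⁻⁴⁹
s = 2.56×10⁻²⁵ mol/L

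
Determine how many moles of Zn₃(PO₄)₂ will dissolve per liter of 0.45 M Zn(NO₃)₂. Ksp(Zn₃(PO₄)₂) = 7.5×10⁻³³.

1.4×10⁻¹⁶ M

Zn₃(PO₄)₂(s) ⇌ 3 Zn²⁺(aq) + 2 PO₄³⁻(aq)
Let s be the solubility of Zn₃(PO₄)₂ here. The common ion gives [Zn²⁺] ≈ 0.45 M, and [PO₄³⁻] = 2s.
Ksp = [Zn²⁺]^3[PO₄³⁻]^2 = (0.45)^3(2s)^2
(2s)^2 = 7.5×10⁻³³ / (0.45)^3 = 8.2×10⁻³²
s = 1.4×10⁻¹⁶ M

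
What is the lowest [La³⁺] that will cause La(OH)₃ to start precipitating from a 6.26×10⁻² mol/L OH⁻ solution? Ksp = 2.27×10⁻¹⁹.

9.25×10⁻¹⁶ M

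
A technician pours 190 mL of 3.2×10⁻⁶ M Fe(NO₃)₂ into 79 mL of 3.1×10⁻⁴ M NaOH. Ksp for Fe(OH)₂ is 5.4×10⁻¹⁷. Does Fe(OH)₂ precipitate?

Yes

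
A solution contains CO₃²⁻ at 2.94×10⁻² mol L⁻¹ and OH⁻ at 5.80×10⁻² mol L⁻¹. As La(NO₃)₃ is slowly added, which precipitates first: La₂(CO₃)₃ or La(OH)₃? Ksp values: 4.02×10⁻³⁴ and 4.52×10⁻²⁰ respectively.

La(OH)₃

A salt starts to precipitate once the ion product Q reaches its Ksp.
For La₂(CO₃)₃: [La³⁺] = (Ksp/[CO₃²⁻]^3)^(1/2) = 3.98×10⁻¹⁵ mol L⁻¹
For La(OH)₃: [La³⁺] = (Ksp/[OH⁻]^3) = 2.32×10⁻¹⁶ mol L⁻¹
Since La(OH)₃ needs less La³⁺ to reach saturation, it precipitates first.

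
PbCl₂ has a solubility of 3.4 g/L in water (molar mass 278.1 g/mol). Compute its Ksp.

Ksp = 7.3×10⁻⁶

s = (3.4 g L⁻¹)/(278.1 g mol⁻¹) = 1.223×10⁻² M
PbCl₂(s) ⇌ Pb²⁺(aq) + 2 Cl⁻(aq)
Call the molar solubility s, so that [Pb²⁺] = s and [Cl⁻] = 2s.
Ksp = [Pb²⁺][Cl⁻]^2 = s · (2s)^2 = 4s^3
Ksp = 4 × (1.223×10⁻²)^3 = 7.3×10⁻⁶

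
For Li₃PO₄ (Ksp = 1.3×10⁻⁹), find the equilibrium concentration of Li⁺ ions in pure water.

7.9×10⁻³ M

Li₃PO₄(s) ⇌ 3 Li⁺(aq) + PO₄³⁻(aq)
With molar solubility s: [Li⁺] = 3s, [PO₄³⁻] = s.
Ksp = [Li⁺]^3[PO₄³⁻] = (3s)^3 · s = 27s^4 = 1.3×10⁻⁹
s = 2.6×10⁻³ M
[Li⁺] = 3s = 7.9×10⁻³ M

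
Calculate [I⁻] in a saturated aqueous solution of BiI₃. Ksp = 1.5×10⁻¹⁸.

4.6×10⁻⁵ M

BiI₃(s) ⇌ Bi³⁺(aq) + 3 I⁻(aq)
Let s be the molar solubility. Then [Bi³⁺] = s and [I⁻] = 3s.
Ksp = [Bi³⁺][I⁻]^3 = s · (3s)^3 = 27s^4 = 1.5×10⁻¹⁸
s = 1.5×10⁻⁵ M
[I⁻] = 3s = 4.6×10⁻⁵ M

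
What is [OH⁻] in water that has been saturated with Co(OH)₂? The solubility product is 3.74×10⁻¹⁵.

1.96×10⁻⁵ M

Co(OH)₂(s) ⇌ Co²⁺(aq) + 2 OH⁻(aq)
With molar solubility s: [Co²⁺] = s, [OH⁻] = 2s.
Ksp = [Co²⁺][OH⁻]^2 = s · (2s)^2 = 4s^3 = 3.74×10⁻¹⁵
s = 9.78×10⁻⁶ mol L⁻¹
[OH⁻] = 2s = 1.96×10⁻⁵ mol L⁻¹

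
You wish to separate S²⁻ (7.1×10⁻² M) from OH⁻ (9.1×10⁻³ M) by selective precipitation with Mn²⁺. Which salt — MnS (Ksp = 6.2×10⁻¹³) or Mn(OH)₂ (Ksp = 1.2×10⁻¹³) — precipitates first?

Each salt precipitates once Q = Ksp for that salt.
For MnS: [Mn²⁺] = (Ksp/[S²⁻]) = 8.7×10⁻¹² M
For Mn(OH)₂: [Mn²⁺] = (Ksp/[OH⁻]^2) = 1.4×10⁻⁹ M
The smaller threshold [Mn²⁺] is reached first, so MnS precipitates first.

MnS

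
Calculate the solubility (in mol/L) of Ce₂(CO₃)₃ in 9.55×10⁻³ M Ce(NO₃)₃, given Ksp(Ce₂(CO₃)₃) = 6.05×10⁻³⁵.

Ce₂(CO₃)₃(s) ⇌ 2 Ce³⁺(aq) + 3 CO₃²⁻(aq)
Ce³⁺ is already present at 9.55×10⁻³ M. If s mol/L of Ce₂(CO₃)₃ dissolves, [CO₃²⁻] = 3s while [Ce³⁺] ≈ 9.55×10⁻³ M.
Ksp = [Ce³⁺]^2[CO₃²⁻]^3 = (9.55×10⁻³)^2(3s)^3
(3s)^3 = 6.05×10⁻³⁵ / (9.55×10⁻³)^2 = 6.63×10⁻³¹
s = 2.91×10⁻¹¹ M

2.91×10⁻¹¹ M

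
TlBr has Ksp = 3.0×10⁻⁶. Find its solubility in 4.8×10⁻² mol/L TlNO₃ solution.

TlBr(s) ⇌ Tl⁺(aq) + Br⁻(aq)
The solution already contains Tl⁺ at 4.8×10⁻² mol/L. Let s be the molar solubility of TlBr.
[Tl⁺] ≈ 4.8×10⁻² mol/L (common ion dominates); [Br⁻] = s.
Ksp = [Tl⁺][Br⁻] = (4.8×10⁻²)s
s = 3.0×10⁻⁶ / (4.8×10⁻²) = 6.3×10⁻⁵
s = 6.3×10⁻⁵ mol/L

6.3×10⁻⁵ M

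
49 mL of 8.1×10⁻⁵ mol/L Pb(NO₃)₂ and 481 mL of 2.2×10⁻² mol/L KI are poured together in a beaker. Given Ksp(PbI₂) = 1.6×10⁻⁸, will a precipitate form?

After mixing, V = 49 mL + 481 mL = 530 mL.
[Pb²⁺] = (8.1×10⁻⁵)(49)/530 = 7.5×10⁻⁶ mol/L
[I⁻] = (2.2×10⁻²)(481)/530 = 2.0×10⁻² mol/L
Q = [Pb²⁺][I⁻]^2 = 3.0×10⁻⁹
Q < Ksp (3.0×10⁻⁹ vs 1.6×10⁻⁸); the solution remains unsaturated and no precipitate forms.

No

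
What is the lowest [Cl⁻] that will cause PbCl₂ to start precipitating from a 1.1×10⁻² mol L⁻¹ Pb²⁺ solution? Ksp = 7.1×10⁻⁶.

2.5×10⁻² M

A salt starts to precipitate once the ion product Q reaches its Ksp.
PbCl₂(s) ⇌ Pb²⁺(aq) + 2 Cl⁻(aq)
Ksp = [Pb²⁺][Cl⁻]^2 = [Cl⁻]^2(1.1×10⁻²)
[Cl⁻]^2 = 7.1×10⁻⁶ / (1.1×10⁻²) = 6.5×10⁻⁴
[Cl⁻] = 2.5×10⁻² mol L⁻¹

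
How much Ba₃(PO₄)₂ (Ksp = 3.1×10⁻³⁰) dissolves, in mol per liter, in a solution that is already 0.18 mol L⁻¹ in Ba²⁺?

1.2×10⁻¹⁴ M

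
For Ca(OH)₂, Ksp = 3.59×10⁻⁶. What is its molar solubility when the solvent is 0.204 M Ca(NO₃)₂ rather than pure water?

Ca(OH)₂(s) ⇌ Ca²⁺(aq) + 2 OH⁻(aq)
Ca²⁺ is already present at 0.204 M. If s mol/L of Ca(OH)₂ dissolves, [OH⁻] = 2s while [Ca²⁺] ≈ 0.204 M.
Ksp = [Ca²⁺][OH⁻]^2 = (0.204)(2s)^2
(2s)^2 = 3.59×10⁻⁶ / (0.204) = 1.76×10⁻⁵
s = 2.10×10⁻³ M

2.10×10⁻³ M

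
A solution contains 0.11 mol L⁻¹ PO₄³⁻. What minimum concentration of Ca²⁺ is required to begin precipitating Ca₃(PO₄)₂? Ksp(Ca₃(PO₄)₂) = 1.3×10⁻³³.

4.8×10⁻¹¹ M

Precipitation begins when Q = Ksp.
Ca₃(PO₄)₂(s) ⇌ 3 Ca²⁺(aq) + 2 PO₄³⁻(aq)
Ksp = [Ca²⁺]^3[PO₄³⁻]^2 = [Ca²⁺]^3(0.11)^2
[Ca²⁺]^3 = 1.3×10⁻³³ / (0.11)^2 = 1.1×10⁻³¹
[Ca²⁺] = 4.8×10⁻¹¹ mol L⁻¹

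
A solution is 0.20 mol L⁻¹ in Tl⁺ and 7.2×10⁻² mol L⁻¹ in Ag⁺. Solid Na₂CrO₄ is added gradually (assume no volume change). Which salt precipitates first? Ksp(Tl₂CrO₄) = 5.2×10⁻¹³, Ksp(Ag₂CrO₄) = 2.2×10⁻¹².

Tl₂CrO₄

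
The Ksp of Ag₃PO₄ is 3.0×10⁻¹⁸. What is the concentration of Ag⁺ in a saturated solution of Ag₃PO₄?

Ag₃PO₄(s) ⇌ 3 Ag⁺(aq) + PO₄³⁻(aq)
Call the molar solubility s, so that [Ag⁺] = 3s and [PO₄³⁻] = s.
Ksp = [Ag⁺]^3[PO₄³⁻] = (3s)^3 · s = 27s^4 = 3.0×10⁻¹⁸
s = 1.8×10⁻⁵ mol L⁻¹
[Ag⁺] = 3s = 5.5×10⁻⁵ mol L⁻¹

5.5×10⁻⁵ M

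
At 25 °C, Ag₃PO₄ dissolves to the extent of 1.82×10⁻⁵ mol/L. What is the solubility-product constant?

Ag₃PO₄(s) ⇌ 3 Ag⁺(aq) + PO₄³⁻(aq)
Call the molar solubility s, so that [Ag⁺] = 3s and [PO₄³⁻] = s.
Ksp = [Ag⁺]^3[PO₄³⁻] = (3s)^3 · s = 27s^4
Ksp = 27 × (1.82×10⁻⁵)^4 = 2.96×10⁻¹⁸

Ksp = 2.96×10⁻¹⁸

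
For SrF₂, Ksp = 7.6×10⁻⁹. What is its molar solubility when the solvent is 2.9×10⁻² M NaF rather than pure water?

SrF₂(s) ⇌ Sr²⁺(aq) + 2 F⁻(aq)
F⁻ is already present at 2.9×10⁻² M. If s mol/L of SrF₂ dissolves, [Sr²⁺] = s while [F⁻] ≈ 2.9×10⁻² M.
Ksp = [Sr²⁺][F⁻]^2 = s(2.9×10⁻²)^2
s = 7.6×10⁻⁹ / (2.9×10⁻²)^2 = 9.0×10⁻⁶
s = 9.0×10⁻⁶ M

9.0×10⁻⁶ M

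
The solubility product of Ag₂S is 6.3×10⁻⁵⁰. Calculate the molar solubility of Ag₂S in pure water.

2.5×10⁻¹⁷ M

Ag₂S(s) ⇌ 2 Ag⁺(aq) + S²⁻(aq)
Call the molar solubility s, so that [Ag⁺] = 2s and [S²⁻] = s.
Ksp = [Ag⁺]^2[S²⁻] = (2s)^2 · s = 4s^3
4s^3 = 6.3×10⁻⁵⁰  ⇒  s^3 = 1.6×10⁻⁵⁰
s = (1.6×10⁻⁵⁰)^(1/3) = 2.5×10⁻¹⁷ mol L⁻¹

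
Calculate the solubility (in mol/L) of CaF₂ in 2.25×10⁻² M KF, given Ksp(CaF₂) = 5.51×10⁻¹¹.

1.09×10⁻⁷ M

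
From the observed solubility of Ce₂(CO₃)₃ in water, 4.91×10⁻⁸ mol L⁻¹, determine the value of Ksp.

Ce₂(CO₃)₃(s) ⇌ 2 Ce³⁺(aq) + 3 CO₃²⁻(aq)
Call the molar solubility s, so that [Ce³⁺] = 2s and [CO₃²⁻] = 3s.
Ksp = [Ce³⁺]^2[CO₃²⁻]^3 = (2s)^2 · (3s)^3 = 108s^5
Ksp = 108 × (4.91×10⁻⁸)^5 = 3.08×10⁻³⁵

Ksp = 3.08×10⁻³⁵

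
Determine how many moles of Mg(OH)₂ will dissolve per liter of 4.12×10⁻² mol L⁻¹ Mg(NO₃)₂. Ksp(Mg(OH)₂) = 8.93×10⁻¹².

Mg(OH)₂(s) ⇌ Mg²⁺(aq) + 2 OH⁻(aq)
With Mg²⁺ already at 4.12×10⁻² mol L⁻¹ and s small, take [Mg²⁺] ≈ 4.12×10⁻² mol L⁻¹ and [OH⁻] = 2s.
Ksp = [Mg²⁺][OH⁻]^2 = (4.12×10⁻²)(2s)^2
(2s)^2 = 8.93×10⁻¹² / (4.12×10⁻²) = 2.17×10⁻¹⁰
s = 7.36×10⁻⁶ mol L⁻¹

7.36×10⁻⁶ M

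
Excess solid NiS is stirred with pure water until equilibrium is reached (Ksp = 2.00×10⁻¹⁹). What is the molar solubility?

NiS(s) ⇌ Ni²⁺(aq) + S²⁻(aq)
With molar solubility s: [Ni²⁺] = s, [S²⁻] = s.
Ksp = [Ni²⁺][S²⁻] = s · s = s^2
s^2 = 2.00×10⁻¹⁹
s = 4.47×10⁻¹⁰ M

4.47×10⁻¹⁰ M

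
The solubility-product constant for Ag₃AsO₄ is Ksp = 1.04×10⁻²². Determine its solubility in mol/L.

Ag₃AsO₄(s) ⇌ 3 Ag⁺(aq) + AsO₄³⁻(aq)
With molar solubility s: [Ag⁺] = 3s, [AsO₄³⁻] = s.
Ksp = [Ag⁺]^3[AsO₄³⁻] = (3s)^3 · s = 27s^4
27s^4 = 1.04×10⁻²²  ⇒  s^4 = 3.85×10⁻²⁴
Taking the 4th root, s = 1.40×10⁻⁶ mol L⁻¹.

1.40×10⁻⁶ M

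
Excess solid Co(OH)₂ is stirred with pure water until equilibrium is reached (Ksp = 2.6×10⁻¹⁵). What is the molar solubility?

Co(OH)₂(s) ⇌ Co²⁺(aq) + 2 OH⁻(aq)
Call the molar solubility s, so that [Co²⁺] = s and [OH⁻] = 2s.
Ksp = [Co²⁺][OH⁻]^2 = s · (2s)^2 = 4s^3
4s^3 = 2.6×10⁻¹⁵  ⇒  s^3 = 6.5×10⁻¹⁶
s = (6.5×10⁻¹⁶)^(1/3) = 8.7×10⁻⁶ mol/L

8.7×10⁻⁶ M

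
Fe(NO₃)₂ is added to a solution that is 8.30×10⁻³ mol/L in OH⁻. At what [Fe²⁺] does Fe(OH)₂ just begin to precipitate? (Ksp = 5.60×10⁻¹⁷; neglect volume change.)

Each salt precipitates once Q = Ksp for that salt.
Fe(OH)₂(s) ⇌ Fe²⁺(aq) + 2 OH⁻(aq)
Ksp = [Fe²⁺][OH⁻]^2 = [Fe²⁺](8.30×10⁻³)^2
[Fe²⁺] = 5.60×10⁻¹⁷ / (8.30×10⁻³)^2 = 8.13×10⁻¹³
[Fe²⁺] = 8.13×10⁻¹³ mol/L

8.13×10⁻¹³ M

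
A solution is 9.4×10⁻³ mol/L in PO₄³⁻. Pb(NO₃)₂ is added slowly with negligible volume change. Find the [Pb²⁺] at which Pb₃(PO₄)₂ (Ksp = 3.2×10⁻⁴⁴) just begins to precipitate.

The threshold for precipitation is Q = Ksp.
Pb₃(PO₄)₂(s) ⇌ 3 Pb²⁺(aq) + 2 PO₄³⁻(aq)
Ksp = [Pb²⁺]^3[PO₄³⁻]^2 = [Pb²⁺]^3(9.4×10⁻³)^2
[Pb²⁺]^3 = 3.2×10⁻⁴⁴ / (9.4×10⁻³)^2 = 3.6×10⁻⁴⁰
[Pb²⁺] = 7.1×10⁻¹⁴ mol/L

7.1×10⁻¹⁴ M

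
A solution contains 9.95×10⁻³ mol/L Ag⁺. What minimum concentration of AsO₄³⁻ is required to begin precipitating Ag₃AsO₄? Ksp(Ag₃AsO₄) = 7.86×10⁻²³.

7.98×10⁻¹⁷ M

Each salt precipitates once Q = Ksp for that salt.
Ag₃AsO₄(s) ⇌ 3 Ag⁺(aq) + AsO₄³⁻(aq)
Ksp = [Ag⁺]^3[AsO₄³⁻] = [AsO₄³⁻](9.95×10⁻³)^3
[AsO₄³⁻] = 7.86×10⁻²³ / (9.95×10⁻³)^3 = 7.98×10⁻¹⁷
[AsO₄³⁻] = 7.98×10⁻¹⁷ mol/L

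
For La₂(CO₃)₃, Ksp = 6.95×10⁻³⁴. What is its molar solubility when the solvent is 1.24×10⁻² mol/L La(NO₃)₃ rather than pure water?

5.51×10⁻¹¹ M

La₂(CO₃)₃(s) ⇌ 2 La³⁺(aq) + 3 CO₃²⁻(aq)
La³⁺ is already present at 1.24×10⁻² mol/L. If s mol/L of La₂(CO₃)₃ dissolves, [CO₃²⁻] = 3s while [La³⁺] ≈ 1.24×10⁻² mol/L.
Ksp = [La³⁺]^2[CO₃²⁻]^3 = (1.24×10⁻²)^2(3s)^3
(3s)^3 = 6.95×10⁻³⁴ / (1.24×10⁻²)^2 = 4.52×10⁻³⁰
s = 5.51×10⁻¹¹ mol/L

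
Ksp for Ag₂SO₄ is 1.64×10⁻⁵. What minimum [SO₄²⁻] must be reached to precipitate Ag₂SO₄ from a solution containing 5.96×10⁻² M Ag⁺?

A salt starts to precipitate once the ion product Q reaches its Ksp.
Ag₂SO₄(s) ⇌ 2 Ag⁺(aq) + SO₄²⁻(aq)
Ksp = [Ag⁺]^2[SO₄²⁻] = [SO₄²⁻](5.96×10⁻²)^2
[SO₄²⁻] = 1.64×10⁻⁵ / (5.96×10⁻²)^2 = 4.62×10⁻³
[SO₄²⁻] = 4.62×10⁻³ M

4.62×10⁻³ M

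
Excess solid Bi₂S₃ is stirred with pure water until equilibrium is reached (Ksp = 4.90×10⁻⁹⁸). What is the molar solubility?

Bi₂S₃(s) ⇌ 2 Bi³⁺(aq) + 3 S²⁻(aq)
Call the molar solubility s, so that [Bi³⁺] = 2s and [S²⁻] = 3s.
Ksp = [Bi³⁺]^2[S²⁻]^3 = (2s)^2 · (3s)^3 = 108s^5
108s^5 = 4.90×10⁻⁹⁸  ⇒  s^5 = 4.54×10⁻¹⁰⁰
Taking the 5th root, s = 1.35×10⁻²⁰ M.

1.35×10⁻²⁰ M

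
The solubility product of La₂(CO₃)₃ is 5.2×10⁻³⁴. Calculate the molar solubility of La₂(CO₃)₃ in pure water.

La₂(CO₃)₃(s) ⇌ 2 La³⁺(aq) + 3 CO₃²⁻(aq)
If s mol/L of La₂(CO₃)₃ dissolves, [La³⁺] = 2s and [CO₃²⁻] = 3s.
Ksp = [La³⁺]^2[CO₃²⁻]^3 = (2s)^2 · (3s)^3 = 108s^5
108s^5 = 5.2×10⁻³⁴  ⇒  s^5 = 4.8×10⁻³⁶
Taking the 5th root, s = 8.6×10⁻⁸ mol L⁻¹.

8.6×10⁻⁸ M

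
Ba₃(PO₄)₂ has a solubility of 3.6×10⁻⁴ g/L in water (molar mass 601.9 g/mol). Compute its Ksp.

s = (3.6×10⁻⁴ g L⁻¹)/(601.9 g mol⁻¹) = 5.981×10⁻⁷ M
Ba₃(PO₄)₂(s) ⇌ 3 Ba²⁺(aq) + 2 PO₄³⁻(aq)
Let s be the molar solubility. Then [Ba²⁺] = 3s and [PO₄³⁻] = 2s.
Ksp = [Ba²⁺]^3[PO₄³⁻]^2 = (3s)^3 · (2s)^2 = 108s^5
Ksp = 108 × (5.981×10⁻⁷)^5 = 8.3×10⁻³⁰

Ksp = 8.3×10⁻³⁰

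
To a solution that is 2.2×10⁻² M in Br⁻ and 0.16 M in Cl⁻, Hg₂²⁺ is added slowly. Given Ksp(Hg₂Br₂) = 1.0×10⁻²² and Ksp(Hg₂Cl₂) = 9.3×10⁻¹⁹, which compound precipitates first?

Each salt precipitates once Q = Ksp for that salt.
For Hg₂Br₂: [Hg₂²⁺] = (Ksp/[Br⁻]^2) = 2.1×10⁻¹⁹ M
For Hg₂Cl₂: [Hg₂²⁺] = (Ksp/[Cl⁻]^2) = 3.6×10⁻¹⁷ M
The smaller threshold [Hg₂²⁺] is reached first, so Hg₂Br₂ precipitates first.

Hg₂Br₂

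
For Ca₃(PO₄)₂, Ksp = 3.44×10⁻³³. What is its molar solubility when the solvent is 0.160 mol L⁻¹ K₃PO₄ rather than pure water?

Ca₃(PO₄)₂(s) ⇌ 3 Ca²⁺(aq) + 2 PO₄³⁻(aq)
PO₄³⁻ is already present at 0.160 mol L⁻¹. If s mol/L of Ca₃(PO₄)₂ dissolves, [Ca²⁺] = 3s while [PO₄³⁻] ≈ 0.160 mol L⁻¹.
Ksp = [Ca²⁺]^3[PO₄³⁻]^2 = (3s)^3(0.160)^2
(3s)^3 = 3.44×10⁻³³ / (0.160)^2 = 1.34×10⁻³¹
s = 1.71×10⁻¹¹ mol L⁻¹

1.71×10⁻¹¹ M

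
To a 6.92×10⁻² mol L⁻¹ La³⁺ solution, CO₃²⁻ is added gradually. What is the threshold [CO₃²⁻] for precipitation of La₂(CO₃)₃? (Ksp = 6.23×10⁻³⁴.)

Precipitation of each salt begins when its ion product equals Ksp.
La₂(CO₃)₃(s) ⇌ 2 La³⁺(aq) + 3 CO₃²⁻(aq)
Ksp = [La³⁺]^2[CO₃²⁻]^3 = [CO₃²⁻]^3(6.92×10⁻²)^2
[CO₃²⁻]^3 = 6.23×10⁻³⁴ / (6.92×10⁻²)^2 = 1.30×10⁻³¹
[CO₃²⁻] = 5.07×10⁻¹¹ mol L⁻¹

5.07×10⁻¹¹ M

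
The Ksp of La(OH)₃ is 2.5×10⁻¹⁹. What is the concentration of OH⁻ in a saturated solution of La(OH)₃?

La(OH)₃(s) ⇌ La³⁺(aq) + 3 OH⁻(aq)
If s mol/L of La(OH)₃ dissolves, [La³⁺] = s and [OH⁻] = 3s.
Ksp = [La³⁺][OH⁻]^3 = s · (3s)^3 = 27s^4 = 2.5×10⁻¹⁹
s = 9.8×10⁻⁶ mol/L
[OH⁻] = 3s = 2.9×10⁻⁵ mol/L

2.9×10⁻⁵ M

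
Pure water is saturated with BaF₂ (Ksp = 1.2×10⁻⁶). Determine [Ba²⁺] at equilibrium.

6.7×10⁻³ M

BaF₂(s) ⇌ Ba²⁺(aq) + 2 F⁻(aq)
If s mol/L of BaF₂ dissolves, [Ba²⁺] = s and [F⁻] = 2s.
Ksp = [Ba²⁺][F⁻]^2 = s · (2s)^2 = 4s^3 = 1.2×10⁻⁶
s = 6.7×10⁻³ mol/L
[Ba²⁺] = s = 6.7×10⁻³ mol/L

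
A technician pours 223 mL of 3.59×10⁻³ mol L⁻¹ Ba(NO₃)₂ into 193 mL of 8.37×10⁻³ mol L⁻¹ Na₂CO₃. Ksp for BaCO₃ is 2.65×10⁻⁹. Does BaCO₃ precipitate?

After mixing, V = 223 mL + 193 mL = 416 mL.
[Ba²⁺] = (3.59×10⁻³)(223)/416 = 1.92×10⁻³ mol L⁻¹
[CO₃²⁻] = (8.37×10⁻³)(193)/416 = 3.88×10⁻³ mol L⁻¹
Q = [Ba²⁺][CO₃²⁻] = 7.47×10⁻⁶
Q = 7.47×10⁻⁶ > Ksp = 2.65×10⁻⁹, so the solution is supersaturated and BaCO₃ precipitates.

Yes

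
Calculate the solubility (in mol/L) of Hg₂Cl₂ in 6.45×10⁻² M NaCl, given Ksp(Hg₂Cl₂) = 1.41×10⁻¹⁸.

3.39×10⁻¹⁶ M

Hg₂Cl₂(s) ⇌ Hg₂²⁺(aq) + 2 Cl⁻(aq)
Let s be the solubility of Hg₂Cl₂ here. The common ion gives [Cl⁻] ≈ 6.45×10⁻² M, and [Hg₂²⁺] = s.
Ksp = [Hg₂²⁺][Cl⁻]^2 = s(6.45×10⁻²)^2
s = 1.41×10⁻¹⁸ / (6.45×10⁻²)^2 = 3.39×10⁻¹⁶
s = 3.39×10⁻¹⁶ M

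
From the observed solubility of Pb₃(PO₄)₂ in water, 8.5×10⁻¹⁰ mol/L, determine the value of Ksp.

Ksp = 4.8×10⁻⁴⁴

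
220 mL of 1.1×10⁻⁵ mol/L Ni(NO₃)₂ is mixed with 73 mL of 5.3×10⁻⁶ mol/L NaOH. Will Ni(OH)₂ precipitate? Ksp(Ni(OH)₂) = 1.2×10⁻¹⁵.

No

The combined volume is 293 mL.
[Ni²⁺] = (1.1×10⁻⁵)(220)/293 = 8.3×10⁻⁶ mol/L
[OH⁻] = (5.3×10⁻⁶)(73)/293 = 1.3×10⁻⁶ mol/L
Q = [Ni²⁺][OH⁻]^2 = 1.4×10⁻¹⁷
Since Q (1.4×10⁻¹⁷) is less than Ksp (1.2×10⁻¹⁵), no Ni(OH)₂ precipitates.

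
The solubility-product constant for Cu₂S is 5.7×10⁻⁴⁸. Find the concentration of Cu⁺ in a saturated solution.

2.3×10⁻¹⁶ M

Cu₂S(s) ⇌ 2 Cu⁺(aq) + S²⁻(aq)
With molar solubility s: [Cu⁺] = 2s, [S²⁻] = s.
Ksp = [Cu⁺]^2[S²⁻] = (2s)^2 · s = 4s^3 = 5.7×10⁻⁴⁸
s = 1.1×10⁻¹⁶ mol/L
[Cu⁺] = 2s = 2.3×10⁻¹⁶ mol/L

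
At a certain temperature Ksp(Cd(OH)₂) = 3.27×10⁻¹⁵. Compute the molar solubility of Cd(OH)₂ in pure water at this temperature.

9.35×10⁻⁶ M

Cd(OH)₂(s) ⇌ Cd²⁺(aq) + 2 OH⁻(aq)
Let s be the molar solubility. Then [Cd²⁺] = s and [OH⁻] = 2s.
Ksp = [Cd²⁺][OH⁻]^2 = s · (2s)^2 = 4s^3
4s^3 = 3.27×10⁻¹⁵  ⇒  s^3 = 8.18×10⁻¹⁶
s = 9.35×10⁻⁶ mol/L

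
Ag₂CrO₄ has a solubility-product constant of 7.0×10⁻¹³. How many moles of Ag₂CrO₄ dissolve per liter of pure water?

Ag₂CrO₄(s) ⇌ 2 Ag⁺(aq) + CrO₄²⁻(aq)
Let s be the molar solubility. Then [Ag⁺] = 2s and [CrO₄²⁻] = s.
Ksp = [Ag⁺]^2[CrO₄²⁻] = (2s)^2 · s = 4s^3
4s^3 = 7.0×10⁻¹³  ⇒  s^3 = 1.8×10⁻¹³
Taking the 3rd root, s = 5.6×10⁻⁵ mol/L.

5.6×10⁻⁵ M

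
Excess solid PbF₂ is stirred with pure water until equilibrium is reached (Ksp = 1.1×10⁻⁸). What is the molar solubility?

1.4×10⁻³ M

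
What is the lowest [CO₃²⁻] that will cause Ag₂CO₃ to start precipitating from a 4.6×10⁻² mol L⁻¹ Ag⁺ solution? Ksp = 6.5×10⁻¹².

Each salt precipitates once Q = Ksp for that salt.
Ag₂CO₃(s) ⇌ 2 Ag⁺(aq) + CO₃²⁻(aq)
Ksp = [Ag⁺]^2[CO₃²⁻] = [CO₃²⁻](4.6×10⁻²)^2
[CO₃²⁻] = 6.5×10⁻¹² / (4.6×10⁻²)^2 = 3.1×10⁻⁹
[CO₃²⁻] = 3.1×10⁻⁹ mol L⁻¹

3.1×10⁻⁹ M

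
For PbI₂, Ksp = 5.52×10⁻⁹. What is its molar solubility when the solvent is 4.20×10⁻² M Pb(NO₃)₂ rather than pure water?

PbI₂(s) ⇌ Pb²⁺(aq) + 2 I⁻(aq)
With Pb²⁺ already at 4.20×10⁻² M and s small, take [Pb²⁺] ≈ 4.20×10⁻² M and [I⁻] = 2s.
Ksp = [Pb²⁺][I⁻]^2 = (4.20×10⁻²)(2s)^2
(2s)^2 = 5.52×10⁻⁹ / (4.20×10⁻²) = 1.31×10⁻⁷
s = 1.81×10⁻⁴ M

1.81×10⁻⁴ M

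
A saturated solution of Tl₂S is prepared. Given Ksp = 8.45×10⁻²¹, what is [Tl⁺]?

Tl₂S(s) ⇌ 2 Tl⁺(aq) + S²⁻(aq)
For each mole of Tl₂S that dissolves per liter, [Tl⁺] = 2s and [S²⁻] = s; let s denote this solubility.
Ksp = [Tl⁺]^2[S²⁻] = (2s)^2 · s = 4s^3 = 8.45×10⁻²¹
s = 1.28×10⁻⁷ mol/L
[Tl⁺] = 2s = 2.57×10⁻⁷ mol/L

2.57×10⁻⁷ M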